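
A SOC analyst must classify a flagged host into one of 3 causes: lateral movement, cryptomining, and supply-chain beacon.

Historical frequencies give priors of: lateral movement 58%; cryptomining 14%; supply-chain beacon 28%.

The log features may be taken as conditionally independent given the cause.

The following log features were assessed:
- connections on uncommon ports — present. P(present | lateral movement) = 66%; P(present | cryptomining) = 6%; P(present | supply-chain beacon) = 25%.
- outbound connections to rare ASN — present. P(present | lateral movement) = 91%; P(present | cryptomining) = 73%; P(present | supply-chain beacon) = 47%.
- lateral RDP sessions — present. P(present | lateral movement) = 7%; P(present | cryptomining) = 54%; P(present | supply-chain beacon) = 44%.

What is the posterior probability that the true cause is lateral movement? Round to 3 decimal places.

0.578

Multiply each prior by the joint likelihood of the log feature pattern:
  lateral movement: 0.58 × 0.66 × 0.91 × 0.07 = 0.024384
  cryptomining: 0.14 × 0.06 × 0.73 × 0.54 = 0.0033113
  supply-chain beacon: 0.28 × 0.25 × 0.47 × 0.44 = 0.014476
The unnormalized weights sum to 0.042172.
P(lateral movement | evidence) = 0.024384 / 0.042172 ≈ 0.578.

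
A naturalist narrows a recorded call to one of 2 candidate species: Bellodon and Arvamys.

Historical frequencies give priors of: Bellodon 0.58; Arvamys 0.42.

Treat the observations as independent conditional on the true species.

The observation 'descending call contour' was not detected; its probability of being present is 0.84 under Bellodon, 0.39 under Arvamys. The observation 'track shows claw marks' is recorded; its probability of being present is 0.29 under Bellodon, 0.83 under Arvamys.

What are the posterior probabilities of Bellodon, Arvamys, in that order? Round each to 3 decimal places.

0.112, 0.888

For each hypothesis, the unnormalized posterior weight is prior × product of the observation likelihoods (using 1 − P(present | H) for each absent observation):
  Bellodon: 0.58 × (1 − 0.84) × 0.29 = 0.026912
  Arvamys: 0.42 × (1 − 0.39) × 0.83 = 0.21265
The unnormalized weights sum to 0.23956.
P(Bellodon | evidence) = 0.026912 / 0.23956 ≈ 0.112
P(Arvamys | evidence) = 0.21265 / 0.23956 ≈ 0.888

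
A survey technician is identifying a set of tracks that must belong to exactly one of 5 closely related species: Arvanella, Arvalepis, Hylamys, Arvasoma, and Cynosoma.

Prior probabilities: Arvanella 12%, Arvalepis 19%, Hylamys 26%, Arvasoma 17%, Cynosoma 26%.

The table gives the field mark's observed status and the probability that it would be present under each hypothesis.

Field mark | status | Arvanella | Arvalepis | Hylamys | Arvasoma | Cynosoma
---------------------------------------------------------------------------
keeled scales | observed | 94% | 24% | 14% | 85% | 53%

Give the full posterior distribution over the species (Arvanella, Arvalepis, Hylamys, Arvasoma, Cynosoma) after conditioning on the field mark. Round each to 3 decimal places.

0.236, 0.096, 0.076, 0.303, 0.289

For each hypothesis, the unnormalized posterior weight is prior × likelihood:
  Arvanella: 0.12 × 0.94 = 0.1128
  Arvalepis: 0.19 × 0.24 = 0.0456
  Hylamys: 0.26 × 0.14 = 0.0364
  Arvasoma: 0.17 × 0.85 = 0.1445
  Cynosoma: 0.26 × 0.53 = 0.1378
Normalizing constant Z = 0.1128 + 0.0456 + 0.0364 + 0.1445 + 0.1378 = 0.4771.
P(Arvanella | evidence) = 0.1128 / 0.4771 ≈ 0.236
P(Arvalepis | evidence) = 0.0456 / 0.4771 ≈ 0.096
P(Hylamys | evidence) = 0.0364 / 0.4771 ≈ 0.076
P(Arvasoma | evidence) = 0.1445 / 0.4771 ≈ 0.303
P(Cynosoma | evidence) = 0.1378 / 0.4771 ≈ 0.289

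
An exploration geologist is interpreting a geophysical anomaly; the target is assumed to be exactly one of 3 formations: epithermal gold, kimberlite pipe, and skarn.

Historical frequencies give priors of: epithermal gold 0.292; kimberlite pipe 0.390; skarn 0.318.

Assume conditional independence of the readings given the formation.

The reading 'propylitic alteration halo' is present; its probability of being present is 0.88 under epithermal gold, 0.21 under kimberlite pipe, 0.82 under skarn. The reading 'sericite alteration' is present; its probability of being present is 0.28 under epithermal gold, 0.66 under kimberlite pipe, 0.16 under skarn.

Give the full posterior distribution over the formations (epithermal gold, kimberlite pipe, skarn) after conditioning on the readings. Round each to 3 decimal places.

0.429, 0.322, 0.249

For each hypothesis, the unnormalized posterior weight is prior × product of the reading likelihoods:
  epithermal gold: 0.292 × 0.88 × 0.28 = 0.071949
  kimberlite pipe: 0.390 × 0.21 × 0.66 = 0.054054
  skarn: 0.318 × 0.82 × 0.16 = 0.041722
Normalizing constant Z = 0.071949 + 0.054054 + 0.041722 = 0.16772.
P(epithermal gold | evidence) = 0.071949 / 0.16772 ≈ 0.429
P(kimberlite pipe | evidence) = 0.054054 / 0.16772 ≈ 0.322
P(skarn | evidence) = 0.041722 / 0.16772 ≈ 0.249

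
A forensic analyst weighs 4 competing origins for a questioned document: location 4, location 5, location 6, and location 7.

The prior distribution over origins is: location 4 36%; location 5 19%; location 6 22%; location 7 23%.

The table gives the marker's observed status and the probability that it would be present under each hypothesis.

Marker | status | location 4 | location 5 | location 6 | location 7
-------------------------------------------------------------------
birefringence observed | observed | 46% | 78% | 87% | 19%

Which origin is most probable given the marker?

location 6

By Bayes' rule, the unnormalized weight for each hypothesis is prior × likelihood:
  location 4: 0.36 × 0.46 = 0.1656
  location 5: 0.19 × 0.78 = 0.1482
  location 6: 0.22 × 0.87 = 0.1914
  location 7: 0.23 × 0.19 = 0.0437
The unnormalized weights sum to 0.5489.
P(location 4 | evidence) ≈ 0.1656 / 0.5489 ≈ 0.302
P(location 5 | evidence) ≈ 0.1482 / 0.5489 ≈ 0.270
P(location 6 | evidence) ≈ 0.1914 / 0.5489 ≈ 0.349
P(location 7 | evidence) ≈ 0.0437 / 0.5489 ≈ 0.080
The largest is 0.349, so location 6 is most probable.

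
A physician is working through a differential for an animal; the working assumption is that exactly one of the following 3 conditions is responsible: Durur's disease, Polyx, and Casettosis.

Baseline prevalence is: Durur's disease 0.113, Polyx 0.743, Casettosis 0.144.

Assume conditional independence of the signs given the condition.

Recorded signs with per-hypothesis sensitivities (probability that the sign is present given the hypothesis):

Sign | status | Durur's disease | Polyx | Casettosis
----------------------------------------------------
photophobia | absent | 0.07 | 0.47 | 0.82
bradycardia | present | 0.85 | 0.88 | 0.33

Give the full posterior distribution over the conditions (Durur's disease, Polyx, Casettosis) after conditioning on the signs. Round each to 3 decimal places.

By Bayes' rule with conditional independence, the unnormalized weight for each hypothesis is prior × ∏ likelihoods (using 1 − P(present | H) for each absent sign):
  Durur's disease: 0.113 × (1 − 0.07) × 0.85 = 0.089327
  Polyx: 0.743 × (1 − 0.47) × 0.88 = 0.34654
  Casettosis: 0.144 × (1 − 0.82) × 0.33 = 0.0085536
Marginal likelihood of the evidence = 0.44442.
P(Durur's disease | evidence) = 0.089327 / 0.44442 ≈ 0.201
P(Polyx | evidence) = 0.34654 / 0.44442 ≈ 0.780
P(Casettosis | evidence) = 0.0085536 / 0.44442 ≈ 0.019

0.201, 0.780, 0.019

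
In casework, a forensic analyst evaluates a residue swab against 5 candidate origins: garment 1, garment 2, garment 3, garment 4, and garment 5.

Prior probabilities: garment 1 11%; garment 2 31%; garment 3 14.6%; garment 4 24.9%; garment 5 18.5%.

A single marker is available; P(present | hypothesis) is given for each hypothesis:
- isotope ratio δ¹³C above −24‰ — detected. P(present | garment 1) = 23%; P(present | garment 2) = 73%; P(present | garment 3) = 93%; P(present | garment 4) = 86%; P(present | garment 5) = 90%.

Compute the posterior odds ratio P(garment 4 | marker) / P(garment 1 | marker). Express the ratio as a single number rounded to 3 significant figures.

Posterior odds equal prior odds times the likelihood ratio; only the two competing hypotheses matter.
  garment 4: 0.249 × 0.86 = 0.21414
  garment 1: 0.110 × 0.23 = 0.0253
Posterior odds = 0.21414 / 0.0253 ≈ 8.46.

8.46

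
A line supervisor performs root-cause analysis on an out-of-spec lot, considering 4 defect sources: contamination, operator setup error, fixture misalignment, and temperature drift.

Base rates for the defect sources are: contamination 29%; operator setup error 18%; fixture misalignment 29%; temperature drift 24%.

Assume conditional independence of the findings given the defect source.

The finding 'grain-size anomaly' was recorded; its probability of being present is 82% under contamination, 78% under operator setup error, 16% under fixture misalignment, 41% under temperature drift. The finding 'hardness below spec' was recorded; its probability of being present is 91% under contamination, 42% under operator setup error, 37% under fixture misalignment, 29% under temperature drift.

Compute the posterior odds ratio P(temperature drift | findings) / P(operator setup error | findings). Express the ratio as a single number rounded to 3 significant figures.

0.484

The normalizing constant cancels in an odds ratio, so compute prior × likelihood for the two hypotheses only:
  temperature drift: 0.24 × 0.41 × 0.29 = 0.028536
  operator setup error: 0.18 × 0.78 × 0.42 = 0.058968
Posterior odds = 0.028536 / 0.058968 ≈ 0.484.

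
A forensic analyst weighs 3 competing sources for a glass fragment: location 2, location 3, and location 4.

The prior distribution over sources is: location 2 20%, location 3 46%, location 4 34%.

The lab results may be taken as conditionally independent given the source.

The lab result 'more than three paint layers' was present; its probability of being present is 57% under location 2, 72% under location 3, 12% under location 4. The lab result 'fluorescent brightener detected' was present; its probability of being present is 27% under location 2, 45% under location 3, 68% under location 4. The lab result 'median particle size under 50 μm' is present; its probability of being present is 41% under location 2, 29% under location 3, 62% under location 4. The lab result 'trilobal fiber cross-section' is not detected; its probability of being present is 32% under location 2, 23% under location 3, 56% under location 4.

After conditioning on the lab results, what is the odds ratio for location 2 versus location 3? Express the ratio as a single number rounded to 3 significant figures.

The normalizing constant cancels in an odds ratio, so compute prior × likelihood for the two hypotheses only (using 1 − P(present | H) for each absent lab result):
  location 2: 0.20 × 0.57 × 0.27 × 0.41 × (1 − 0.32) = 0.0085815
  location 3: 0.46 × 0.72 × 0.45 × 0.29 × (1 − 0.23) = 0.033281
Odds(location 2 : location 3) = 0.0085815 / 0.033281 ≈ 0.258.

0.258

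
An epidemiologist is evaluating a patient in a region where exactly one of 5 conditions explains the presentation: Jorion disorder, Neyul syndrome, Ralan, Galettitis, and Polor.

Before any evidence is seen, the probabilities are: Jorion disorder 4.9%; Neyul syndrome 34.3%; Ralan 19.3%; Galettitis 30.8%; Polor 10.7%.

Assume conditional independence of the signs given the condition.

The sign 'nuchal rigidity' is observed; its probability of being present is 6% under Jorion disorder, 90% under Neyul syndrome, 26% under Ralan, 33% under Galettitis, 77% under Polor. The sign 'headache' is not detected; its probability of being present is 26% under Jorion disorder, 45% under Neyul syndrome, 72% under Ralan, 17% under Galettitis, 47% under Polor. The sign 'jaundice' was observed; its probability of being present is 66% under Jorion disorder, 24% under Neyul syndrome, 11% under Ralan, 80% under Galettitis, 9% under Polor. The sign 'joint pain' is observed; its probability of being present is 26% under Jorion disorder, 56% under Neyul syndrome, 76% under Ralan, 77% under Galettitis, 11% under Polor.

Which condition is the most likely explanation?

By Bayes' rule with conditional independence, the unnormalized weight for each hypothesis is prior × ∏ likelihoods (using 1 − P(present | H) for each absent sign):
  Jorion disorder: 0.049 × 0.06 × (1 − 0.26) × 0.66 × 0.26 = 0.00037333
  Neyul syndrome: 0.343 × 0.90 × (1 − 0.45) × 0.24 × 0.56 = 0.022819
  Ralan: 0.193 × 0.26 × (1 − 0.72) × 0.11 × 0.76 = 0.0011746
  Galettitis: 0.308 × 0.33 × (1 − 0.17) × 0.80 × 0.77 = 0.051966
  Polor: 0.107 × 0.77 × (1 − 0.47) × 0.09 × 0.11 = 0.0004323
Marginal likelihood of the evidence = 0.076766.
P(Jorion disorder | evidence) ≈ 0.00037333 / 0.076766 ≈ 0.005
P(Neyul syndrome | evidence) ≈ 0.022819 / 0.076766 ≈ 0.297
P(Ralan | evidence) ≈ 0.0011746 / 0.076766 ≈ 0.015
P(Galettitis | evidence) ≈ 0.051966 / 0.076766 ≈ 0.677
P(Polor | evidence) ≈ 0.0004323 / 0.076766 ≈ 0.006
The largest is 0.677, so Galettitis is most probable.

Galettitis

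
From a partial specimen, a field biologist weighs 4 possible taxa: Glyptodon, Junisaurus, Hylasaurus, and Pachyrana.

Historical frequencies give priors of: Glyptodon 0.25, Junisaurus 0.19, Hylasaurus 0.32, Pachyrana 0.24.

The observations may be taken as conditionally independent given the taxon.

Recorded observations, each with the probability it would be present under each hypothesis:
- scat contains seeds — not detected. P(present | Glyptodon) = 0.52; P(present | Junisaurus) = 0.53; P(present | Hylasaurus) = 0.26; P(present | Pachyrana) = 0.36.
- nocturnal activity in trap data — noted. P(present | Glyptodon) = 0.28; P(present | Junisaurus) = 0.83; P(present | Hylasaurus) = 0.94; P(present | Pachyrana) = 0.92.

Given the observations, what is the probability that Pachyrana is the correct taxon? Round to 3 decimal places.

0.300

Multiply each prior by the joint likelihood of the evidence pattern (using 1 − P(present | H) for each absent observation):
  Glyptodon: 0.25 × (1 − 0.52) × 0.28 = 0.0336
  Junisaurus: 0.19 × (1 − 0.53) × 0.83 = 0.074119
  Hylasaurus: 0.32 × (1 − 0.26) × 0.94 = 0.22259
  Pachyrana: 0.24 × (1 − 0.36) × 0.92 = 0.14131
Normalizing constant Z = 0.0336 + 0.074119 + 0.22259 + 0.14131 = 0.47162.
P(Pachyrana | evidence) = 0.14131 / 0.47162 ≈ 0.300.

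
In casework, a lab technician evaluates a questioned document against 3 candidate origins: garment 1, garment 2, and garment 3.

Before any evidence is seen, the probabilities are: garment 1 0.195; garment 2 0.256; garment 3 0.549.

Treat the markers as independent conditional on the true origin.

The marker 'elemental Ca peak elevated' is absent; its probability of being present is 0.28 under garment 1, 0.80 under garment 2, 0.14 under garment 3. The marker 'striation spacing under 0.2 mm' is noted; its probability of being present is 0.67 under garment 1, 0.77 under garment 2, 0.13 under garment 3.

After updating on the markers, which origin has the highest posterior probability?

By Bayes' rule with conditional independence, the unnormalized weight for each hypothesis is prior × ∏ likelihoods (using 1 − P(present | H) for each absent marker):
  garment 1: 0.195 × (1 − 0.28) × 0.67 = 0.094068
  garment 2: 0.256 × (1 − 0.80) × 0.77 = 0.039424
  garment 3: 0.549 × (1 − 0.14) × 0.13 = 0.061378
Marginal likelihood of the evidence = 0.19487.
P(garment 1 | evidence) ≈ 0.094068 / 0.19487 ≈ 0.483
P(garment 2 | evidence) ≈ 0.039424 / 0.19487 ≈ 0.202
P(garment 3 | evidence) ≈ 0.061378 / 0.19487 ≈ 0.315
The largest is 0.483, so garment 1 is most probable.

garment 1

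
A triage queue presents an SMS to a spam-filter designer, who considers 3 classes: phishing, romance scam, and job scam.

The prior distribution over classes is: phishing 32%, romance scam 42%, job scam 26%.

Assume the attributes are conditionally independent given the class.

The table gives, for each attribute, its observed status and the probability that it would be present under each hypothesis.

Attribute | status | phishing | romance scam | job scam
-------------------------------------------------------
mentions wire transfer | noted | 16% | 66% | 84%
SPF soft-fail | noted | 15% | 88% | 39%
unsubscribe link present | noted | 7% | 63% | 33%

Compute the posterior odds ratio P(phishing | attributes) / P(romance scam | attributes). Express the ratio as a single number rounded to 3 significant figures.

0.00350

Unnormalized posterior weight (prior times the attribute likelihoods) for each of the two hypotheses:
  phishing: 0.32 × 0.16 × 0.15 × 0.07 = 0.0005376
  romance scam: 0.42 × 0.66 × 0.88 × 0.63 = 0.15368
Posterior odds = 0.0005376 / 0.15368 ≈ 0.00350.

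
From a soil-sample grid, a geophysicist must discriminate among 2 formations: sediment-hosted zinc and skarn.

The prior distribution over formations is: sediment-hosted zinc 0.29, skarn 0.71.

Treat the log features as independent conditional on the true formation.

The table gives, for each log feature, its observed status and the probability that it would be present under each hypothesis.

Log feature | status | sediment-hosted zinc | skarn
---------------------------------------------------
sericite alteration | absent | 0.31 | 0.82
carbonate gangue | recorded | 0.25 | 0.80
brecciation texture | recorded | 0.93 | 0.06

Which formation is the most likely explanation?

sediment-hosted zinc

Multiply each prior by the joint likelihood of the log feature pattern (using 1 − P(present | H) for each absent log feature):
  sediment-hosted zinc: 0.29 × (1 − 0.31) × 0.25 × 0.93 = 0.046523
  skarn: 0.71 × (1 − 0.82) × 0.80 × 0.06 = 0.0061344
Normalizing constant Z = 0.046523 + 0.0061344 = 0.052658.
P(sediment-hosted zinc | evidence) ≈ 0.046523 / 0.052658 ≈ 0.884
P(skarn | evidence) ≈ 0.0061344 / 0.052658 ≈ 0.116
The largest is 0.884, so sediment-hosted zinc is most probable.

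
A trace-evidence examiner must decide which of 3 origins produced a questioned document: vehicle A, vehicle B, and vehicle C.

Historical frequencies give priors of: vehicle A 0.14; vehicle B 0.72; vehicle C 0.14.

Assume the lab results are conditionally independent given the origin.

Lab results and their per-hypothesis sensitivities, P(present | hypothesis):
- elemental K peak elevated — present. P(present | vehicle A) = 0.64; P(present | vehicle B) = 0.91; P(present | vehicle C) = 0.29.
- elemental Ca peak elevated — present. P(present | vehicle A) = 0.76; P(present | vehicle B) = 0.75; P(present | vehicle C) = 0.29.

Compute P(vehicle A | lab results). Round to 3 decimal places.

0.119

Multiply each prior by the joint likelihood of the lab result pattern:
  vehicle A: 0.14 × 0.64 × 0.76 = 0.068096
  vehicle B: 0.72 × 0.91 × 0.75 = 0.4914
  vehicle C: 0.14 × 0.29 × 0.29 = 0.011774
Normalizing constant Z = 0.068096 + 0.4914 + 0.011774 = 0.57127.
P(vehicle A | evidence) = 0.068096 / 0.57127 ≈ 0.119.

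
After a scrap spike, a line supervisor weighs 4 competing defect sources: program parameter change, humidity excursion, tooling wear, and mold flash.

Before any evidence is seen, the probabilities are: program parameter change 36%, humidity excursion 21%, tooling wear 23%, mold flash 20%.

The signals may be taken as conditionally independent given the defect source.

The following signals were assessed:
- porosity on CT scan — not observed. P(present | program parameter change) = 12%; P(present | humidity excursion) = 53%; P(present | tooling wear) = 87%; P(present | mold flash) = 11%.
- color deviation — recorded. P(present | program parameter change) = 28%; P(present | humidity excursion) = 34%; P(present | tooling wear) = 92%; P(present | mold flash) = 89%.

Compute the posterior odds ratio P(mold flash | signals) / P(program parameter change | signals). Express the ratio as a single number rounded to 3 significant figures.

1.79

Posterior odds equal prior odds times the likelihood ratio; only the two competing hypotheses matter (using 1 − P(present | H) for each absent signal).
  mold flash: 0.20 × (1 − 0.11) × 0.89 = 0.15842
  program parameter change: 0.36 × (1 − 0.12) × 0.28 = 0.088704
Posterior odds = 0.15842 / 0.088704 ≈ 1.79.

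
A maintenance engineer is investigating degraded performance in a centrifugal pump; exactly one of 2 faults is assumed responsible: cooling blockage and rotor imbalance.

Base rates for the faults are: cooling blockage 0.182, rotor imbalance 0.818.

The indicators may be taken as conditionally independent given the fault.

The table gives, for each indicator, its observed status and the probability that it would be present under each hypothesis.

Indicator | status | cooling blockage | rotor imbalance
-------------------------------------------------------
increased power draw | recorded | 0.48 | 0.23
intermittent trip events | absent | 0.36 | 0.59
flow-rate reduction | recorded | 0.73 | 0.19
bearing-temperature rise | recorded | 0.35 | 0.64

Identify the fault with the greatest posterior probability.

By Bayes' rule with conditional independence, the unnormalized weight for each hypothesis is prior × ∏ likelihoods (using 1 − P(present | H) for each absent indicator):
  cooling blockage: 0.182 × 0.48 × (1 − 0.36) × 0.73 × 0.35 = 0.014285
  rotor imbalance: 0.818 × 0.23 × (1 − 0.59) × 0.19 × 0.64 = 0.0093799
The unnormalized weights sum to 0.023665.
P(cooling blockage | evidence) ≈ 0.014285 / 0.023665 ≈ 0.604
P(rotor imbalance | evidence) ≈ 0.0093799 / 0.023665 ≈ 0.396
The largest is 0.604, so cooling blockage is most probable.

cooling blockage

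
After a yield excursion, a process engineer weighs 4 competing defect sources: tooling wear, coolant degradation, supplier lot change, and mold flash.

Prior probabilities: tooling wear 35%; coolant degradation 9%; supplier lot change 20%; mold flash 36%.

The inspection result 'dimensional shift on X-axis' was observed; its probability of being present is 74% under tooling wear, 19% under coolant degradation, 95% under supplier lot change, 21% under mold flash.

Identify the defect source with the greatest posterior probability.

tooling wear

By Bayes' rule, the unnormalized weight for each hypothesis is prior × likelihood:
  tooling wear: 0.35 × 0.74 = 0.259
  coolant degradation: 0.09 × 0.19 = 0.0171
  supplier lot change: 0.20 × 0.95 = 0.19
  mold flash: 0.36 × 0.21 = 0.0756
Normalizing constant Z = 0.259 + 0.0171 + 0.19 + 0.0756 = 0.5417.
P(tooling wear | evidence) ≈ 0.259 / 0.5417 ≈ 0.478
P(coolant degradation | evidence) ≈ 0.0171 / 0.5417 ≈ 0.032
P(supplier lot change | evidence) ≈ 0.19 / 0.5417 ≈ 0.351
P(mold flash | evidence) ≈ 0.0756 / 0.5417 ≈ 0.140
The largest is 0.478, so tooling wear is most probable.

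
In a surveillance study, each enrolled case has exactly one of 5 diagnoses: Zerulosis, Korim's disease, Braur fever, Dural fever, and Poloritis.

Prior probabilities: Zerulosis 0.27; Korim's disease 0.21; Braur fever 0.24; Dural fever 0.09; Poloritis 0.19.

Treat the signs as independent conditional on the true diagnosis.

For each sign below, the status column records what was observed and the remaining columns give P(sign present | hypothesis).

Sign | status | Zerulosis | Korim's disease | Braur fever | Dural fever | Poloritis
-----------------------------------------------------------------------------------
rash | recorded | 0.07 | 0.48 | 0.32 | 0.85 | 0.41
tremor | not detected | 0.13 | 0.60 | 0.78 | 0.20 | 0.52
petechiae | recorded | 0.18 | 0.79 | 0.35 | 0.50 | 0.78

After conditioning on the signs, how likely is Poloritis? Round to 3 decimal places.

By Bayes' rule with conditional independence, the unnormalized weight for each hypothesis is prior × ∏ likelihoods (using 1 − P(present | H) for each absent sign):
  Zerulosis: 0.27 × 0.07 × (1 − 0.13) × 0.18 = 0.0029597
  Korim's disease: 0.21 × 0.48 × (1 − 0.60) × 0.79 = 0.031853
  Braur fever: 0.24 × 0.32 × (1 − 0.78) × 0.35 = 0.0059136
  Dural fever: 0.09 × 0.85 × (1 − 0.20) × 0.50 = 0.0306
  Poloritis: 0.19 × 0.41 × (1 − 0.52) × 0.78 = 0.029166
Normalizing constant Z = 0.0029597 + 0.031853 + 0.0059136 + 0.0306 + 0.029166 = 0.10049.
P(Poloritis | evidence) = 0.029166 / 0.10049 ≈ 0.290.

0.290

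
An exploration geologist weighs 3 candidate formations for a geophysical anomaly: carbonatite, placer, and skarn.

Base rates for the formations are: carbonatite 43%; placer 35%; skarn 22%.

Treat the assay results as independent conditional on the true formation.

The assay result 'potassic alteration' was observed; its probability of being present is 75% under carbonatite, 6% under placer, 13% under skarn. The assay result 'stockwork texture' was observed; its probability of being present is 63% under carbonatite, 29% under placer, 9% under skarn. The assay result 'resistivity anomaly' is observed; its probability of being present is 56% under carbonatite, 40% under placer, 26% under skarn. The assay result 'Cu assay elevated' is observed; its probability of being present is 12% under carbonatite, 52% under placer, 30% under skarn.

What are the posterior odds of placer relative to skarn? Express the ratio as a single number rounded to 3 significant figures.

Posterior odds equal prior odds times the likelihood ratio; only the two competing hypotheses matter.
  placer: 0.35 × 0.06 × 0.29 × 0.40 × 0.52 = 0.0012667
  skarn: 0.22 × 0.13 × 0.09 × 0.26 × 0.30 = 0.00020077
Posterior odds = 0.0012667 / 0.00020077 ≈ 6.31.

6.31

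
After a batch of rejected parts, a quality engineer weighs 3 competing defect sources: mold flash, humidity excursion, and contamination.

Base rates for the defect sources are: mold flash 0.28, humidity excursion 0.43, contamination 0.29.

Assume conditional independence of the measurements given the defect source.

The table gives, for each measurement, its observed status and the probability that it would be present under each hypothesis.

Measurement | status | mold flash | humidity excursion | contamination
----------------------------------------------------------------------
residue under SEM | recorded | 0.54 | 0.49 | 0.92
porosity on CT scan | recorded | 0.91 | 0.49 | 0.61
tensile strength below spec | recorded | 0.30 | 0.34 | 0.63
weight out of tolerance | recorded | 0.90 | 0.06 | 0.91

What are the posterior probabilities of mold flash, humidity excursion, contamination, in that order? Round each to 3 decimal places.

By Bayes' rule with conditional independence, the unnormalized weight for each hypothesis is prior × ∏ likelihoods:
  mold flash: 0.28 × 0.54 × 0.91 × 0.30 × 0.90 = 0.03715
  humidity excursion: 0.43 × 0.49 × 0.49 × 0.34 × 0.06 = 0.0021062
  contamination: 0.29 × 0.92 × 0.61 × 0.63 × 0.91 = 0.093303
The unnormalized weights sum to 0.13256.
P(mold flash | evidence) = 0.03715 / 0.13256 ≈ 0.280
P(humidity excursion | evidence) = 0.0021062 / 0.13256 ≈ 0.016
P(contamination | evidence) = 0.093303 / 0.13256 ≈ 0.704

0.280, 0.016, 0.704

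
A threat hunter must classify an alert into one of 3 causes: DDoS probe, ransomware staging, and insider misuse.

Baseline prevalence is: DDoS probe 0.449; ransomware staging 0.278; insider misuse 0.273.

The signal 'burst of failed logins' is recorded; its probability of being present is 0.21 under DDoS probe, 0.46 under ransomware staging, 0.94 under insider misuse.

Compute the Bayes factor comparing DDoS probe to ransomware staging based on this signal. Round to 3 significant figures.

The Bayes factor is the ratio of the two likelihoods.
  DDoS probe: 0.21
  ransomware staging: 0.46
Bayes factor = 0.21 / 0.46 ≈ 0.457

0.457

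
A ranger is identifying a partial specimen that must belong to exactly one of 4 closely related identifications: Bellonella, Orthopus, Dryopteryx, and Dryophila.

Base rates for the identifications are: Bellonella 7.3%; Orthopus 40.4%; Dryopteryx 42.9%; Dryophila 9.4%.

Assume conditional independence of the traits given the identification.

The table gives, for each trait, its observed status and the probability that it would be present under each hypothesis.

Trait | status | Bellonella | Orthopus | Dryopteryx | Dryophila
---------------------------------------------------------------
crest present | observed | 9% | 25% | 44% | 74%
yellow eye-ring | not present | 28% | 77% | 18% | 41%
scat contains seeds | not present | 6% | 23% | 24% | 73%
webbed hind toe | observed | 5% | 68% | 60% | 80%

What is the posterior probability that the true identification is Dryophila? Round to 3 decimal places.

0.097

By Bayes' rule with conditional independence, the unnormalized weight for each hypothesis is prior × ∏ likelihoods (using 1 − P(present | H) for each absent trait):
  Bellonella: 0.073 × 0.09 × (1 − 0.28) × (1 − 0.06) × 0.05 = 0.00022233
  Orthopus: 0.404 × 0.25 × (1 − 0.77) × (1 − 0.23) × 0.68 = 0.012163
  Dryopteryx: 0.429 × 0.44 × (1 − 0.18) × (1 − 0.24) × 0.60 = 0.070581
  Dryophila: 0.094 × 0.74 × (1 − 0.41) × (1 − 0.73) × 0.80 = 0.0088647
The unnormalized weights sum to 0.091831.
P(Dryophila | evidence) = 0.0088647 / 0.091831 ≈ 0.097.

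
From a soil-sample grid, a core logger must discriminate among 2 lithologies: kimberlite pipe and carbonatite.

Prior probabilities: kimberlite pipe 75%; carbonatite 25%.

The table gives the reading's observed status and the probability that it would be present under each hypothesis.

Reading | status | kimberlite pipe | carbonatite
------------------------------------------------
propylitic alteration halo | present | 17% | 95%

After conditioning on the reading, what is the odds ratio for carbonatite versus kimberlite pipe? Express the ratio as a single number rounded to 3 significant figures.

1.86

The normalizing constant cancels in an odds ratio, so compute prior × likelihood for the two hypotheses only:
  carbonatite: 0.25 × 0.95 = 0.2375
  kimberlite pipe: 0.75 × 0.17 = 0.1275
Posterior odds = 0.2375 / 0.1275 ≈ 1.86.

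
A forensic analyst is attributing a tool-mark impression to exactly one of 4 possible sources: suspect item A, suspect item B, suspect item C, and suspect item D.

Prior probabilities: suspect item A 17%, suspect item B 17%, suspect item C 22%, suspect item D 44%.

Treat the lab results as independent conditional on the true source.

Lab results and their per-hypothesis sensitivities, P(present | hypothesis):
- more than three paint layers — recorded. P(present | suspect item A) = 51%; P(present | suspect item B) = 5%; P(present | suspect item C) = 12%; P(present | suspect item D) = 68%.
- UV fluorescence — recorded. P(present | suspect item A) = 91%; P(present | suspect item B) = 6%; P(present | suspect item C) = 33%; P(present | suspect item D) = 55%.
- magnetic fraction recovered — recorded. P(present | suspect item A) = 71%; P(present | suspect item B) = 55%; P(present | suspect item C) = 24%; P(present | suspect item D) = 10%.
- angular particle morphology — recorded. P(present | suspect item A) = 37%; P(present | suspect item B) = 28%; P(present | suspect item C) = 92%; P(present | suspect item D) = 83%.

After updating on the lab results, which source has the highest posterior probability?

suspect item A

Multiply each prior by the joint likelihood of the lab result pattern:
  suspect item A: 0.17 × 0.51 × 0.91 × 0.71 × 0.37 = 0.020726
  suspect item B: 0.17 × 0.05 × 0.06 × 0.55 × 0.28 = 7.854e-05
  suspect item C: 0.22 × 0.12 × 0.33 × 0.24 × 0.92 = 0.0019236
  suspect item D: 0.44 × 0.68 × 0.55 × 0.10 × 0.83 = 0.013658
Marginal likelihood of the evidence = 0.036387.
P(suspect item A | evidence) ≈ 0.020726 / 0.036387 ≈ 0.570
P(suspect item B | evidence) ≈ 7.854e-05 / 0.036387 ≈ 0.002
P(suspect item C | evidence) ≈ 0.0019236 / 0.036387 ≈ 0.053
P(suspect item D | evidence) ≈ 0.013658 / 0.036387 ≈ 0.375
The largest is 0.570, so suspect item A is most probable.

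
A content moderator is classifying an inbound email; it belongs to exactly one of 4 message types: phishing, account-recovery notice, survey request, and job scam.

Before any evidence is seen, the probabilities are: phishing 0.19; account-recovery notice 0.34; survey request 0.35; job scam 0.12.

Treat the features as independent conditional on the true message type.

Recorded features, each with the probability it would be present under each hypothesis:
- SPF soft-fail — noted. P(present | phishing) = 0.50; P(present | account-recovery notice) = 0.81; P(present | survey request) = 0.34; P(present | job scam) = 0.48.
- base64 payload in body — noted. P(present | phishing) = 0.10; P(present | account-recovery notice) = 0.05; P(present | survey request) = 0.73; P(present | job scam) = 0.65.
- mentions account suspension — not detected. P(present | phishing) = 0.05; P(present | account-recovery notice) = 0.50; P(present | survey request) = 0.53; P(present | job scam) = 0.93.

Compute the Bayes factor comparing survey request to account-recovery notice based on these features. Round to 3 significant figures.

5.76

The Bayes factor is the ratio of the joint likelihoods of the feature pattern under the two hypotheses (using 1 − P(present | H) for each absent feature).
  survey request: 0.34 × 0.73 × (1 − 0.53) = 0.11665
  account-recovery notice: 0.81 × 0.05 × (1 − 0.50) = 0.02025
Bayes factor = 0.11665 / 0.02025 ≈ 5.76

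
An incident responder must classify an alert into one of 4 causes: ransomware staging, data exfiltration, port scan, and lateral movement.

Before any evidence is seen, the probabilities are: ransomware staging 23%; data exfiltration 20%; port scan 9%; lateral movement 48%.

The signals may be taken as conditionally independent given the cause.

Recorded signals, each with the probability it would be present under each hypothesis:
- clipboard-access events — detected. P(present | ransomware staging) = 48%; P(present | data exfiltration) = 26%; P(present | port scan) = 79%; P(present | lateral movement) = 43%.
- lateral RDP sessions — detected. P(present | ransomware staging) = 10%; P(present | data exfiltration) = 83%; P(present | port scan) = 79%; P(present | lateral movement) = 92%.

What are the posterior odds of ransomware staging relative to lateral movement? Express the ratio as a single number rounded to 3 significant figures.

0.0581

Unnormalized posterior weight (prior times the signal likelihoods) for each of the two hypotheses:
  ransomware staging: 0.23 × 0.48 × 0.10 = 0.01104
  lateral movement: 0.48 × 0.43 × 0.92 = 0.18989
Odds(ransomware staging : lateral movement) = 0.01104 / 0.18989 ≈ 0.0581.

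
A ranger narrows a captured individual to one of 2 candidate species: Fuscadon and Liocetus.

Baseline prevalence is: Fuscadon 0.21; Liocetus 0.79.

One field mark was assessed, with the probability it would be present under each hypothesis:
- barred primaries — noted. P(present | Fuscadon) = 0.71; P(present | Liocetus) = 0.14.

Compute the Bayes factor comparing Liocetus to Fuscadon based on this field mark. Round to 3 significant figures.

0.197

Likelihood of this field mark under each hypothesis:
  Liocetus: 0.14
  Fuscadon: 0.71
Bayes factor = 0.14 / 0.71 ≈ 0.197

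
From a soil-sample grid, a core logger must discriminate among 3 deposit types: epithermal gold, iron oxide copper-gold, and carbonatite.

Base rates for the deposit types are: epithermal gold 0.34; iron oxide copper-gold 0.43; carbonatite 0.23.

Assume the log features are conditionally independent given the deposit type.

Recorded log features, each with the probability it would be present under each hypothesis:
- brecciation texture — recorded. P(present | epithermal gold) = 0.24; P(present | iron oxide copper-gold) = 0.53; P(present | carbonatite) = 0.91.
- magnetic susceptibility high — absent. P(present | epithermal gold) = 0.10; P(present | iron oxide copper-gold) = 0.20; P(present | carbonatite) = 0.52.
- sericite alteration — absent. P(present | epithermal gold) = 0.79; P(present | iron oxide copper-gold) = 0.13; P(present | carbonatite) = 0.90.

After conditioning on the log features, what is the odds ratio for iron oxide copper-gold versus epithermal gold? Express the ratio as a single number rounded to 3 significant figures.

10.3

Posterior odds equal prior odds times the likelihood ratio; only the two competing hypotheses matter (using 1 − P(present | H) for each absent log feature).
  iron oxide copper-gold: 0.43 × 0.53 × (1 − 0.20) × (1 − 0.13) = 0.15862
  epithermal gold: 0.34 × 0.24 × (1 − 0.10) × (1 − 0.79) = 0.015422
Posterior odds = 0.15862 / 0.015422 ≈ 10.3.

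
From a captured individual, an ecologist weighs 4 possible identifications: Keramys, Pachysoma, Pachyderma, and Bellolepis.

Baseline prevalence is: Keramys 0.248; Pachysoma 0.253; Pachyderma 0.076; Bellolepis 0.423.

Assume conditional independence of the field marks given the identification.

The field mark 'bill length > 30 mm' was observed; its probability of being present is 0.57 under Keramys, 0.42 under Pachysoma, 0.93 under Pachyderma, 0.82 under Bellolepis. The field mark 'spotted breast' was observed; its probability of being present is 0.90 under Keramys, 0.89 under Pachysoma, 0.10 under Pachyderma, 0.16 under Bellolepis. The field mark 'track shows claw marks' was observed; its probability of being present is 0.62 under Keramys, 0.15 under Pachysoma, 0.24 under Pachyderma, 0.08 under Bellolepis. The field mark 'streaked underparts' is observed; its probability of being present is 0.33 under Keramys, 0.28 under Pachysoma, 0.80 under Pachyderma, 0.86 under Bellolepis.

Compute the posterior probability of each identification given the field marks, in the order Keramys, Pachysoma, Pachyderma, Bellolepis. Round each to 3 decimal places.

For each hypothesis, the unnormalized posterior weight is prior × product of the field mark likelihoods:
  Keramys: 0.248 × 0.57 × 0.90 × 0.62 × 0.33 = 0.02603
  Pachysoma: 0.253 × 0.42 × 0.89 × 0.15 × 0.28 = 0.003972
  Pachyderma: 0.076 × 0.93 × 0.10 × 0.24 × 0.80 = 0.0013571
  Bellolepis: 0.423 × 0.82 × 0.16 × 0.08 × 0.86 = 0.0038182
Normalizing constant Z = 0.02603 + 0.003972 + 0.0013571 + 0.0038182 = 0.035177.
P(Keramys | evidence) = 0.02603 / 0.035177 ≈ 0.740
P(Pachysoma | evidence) = 0.003972 / 0.035177 ≈ 0.113
P(Pachyderma | evidence) = 0.0013571 / 0.035177 ≈ 0.039
P(Bellolepis | evidence) = 0.0038182 / 0.035177 ≈ 0.109

0.740, 0.113, 0.039, 0.109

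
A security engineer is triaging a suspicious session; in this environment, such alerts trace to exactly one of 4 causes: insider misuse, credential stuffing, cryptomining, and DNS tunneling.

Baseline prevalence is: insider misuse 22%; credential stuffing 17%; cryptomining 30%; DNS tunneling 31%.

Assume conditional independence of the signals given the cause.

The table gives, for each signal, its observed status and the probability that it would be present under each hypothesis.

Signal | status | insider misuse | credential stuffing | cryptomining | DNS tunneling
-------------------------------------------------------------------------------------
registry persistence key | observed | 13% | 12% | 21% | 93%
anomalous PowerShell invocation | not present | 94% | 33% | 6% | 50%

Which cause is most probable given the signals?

DNS tunneling

For each hypothesis, the unnormalized posterior weight is prior × product of the signal likelihoods (using 1 − P(present | H) for each absent signal):
  insider misuse: 0.22 × 0.13 × (1 − 0.94) = 0.001716
  credential stuffing: 0.17 × 0.12 × (1 − 0.33) = 0.013668
  cryptomining: 0.30 × 0.21 × (1 − 0.06) = 0.05922
  DNS tunneling: 0.31 × 0.93 × (1 − 0.50) = 0.14415
Marginal likelihood of the evidence = 0.21875.
P(insider misuse | evidence) ≈ 0.001716 / 0.21875 ≈ 0.008
P(credential stuffing | evidence) ≈ 0.013668 / 0.21875 ≈ 0.062
P(cryptomining | evidence) ≈ 0.05922 / 0.21875 ≈ 0.271
P(DNS tunneling | evidence) ≈ 0.14415 / 0.21875 ≈ 0.659
The largest is 0.659, so DNS tunneling is most probable.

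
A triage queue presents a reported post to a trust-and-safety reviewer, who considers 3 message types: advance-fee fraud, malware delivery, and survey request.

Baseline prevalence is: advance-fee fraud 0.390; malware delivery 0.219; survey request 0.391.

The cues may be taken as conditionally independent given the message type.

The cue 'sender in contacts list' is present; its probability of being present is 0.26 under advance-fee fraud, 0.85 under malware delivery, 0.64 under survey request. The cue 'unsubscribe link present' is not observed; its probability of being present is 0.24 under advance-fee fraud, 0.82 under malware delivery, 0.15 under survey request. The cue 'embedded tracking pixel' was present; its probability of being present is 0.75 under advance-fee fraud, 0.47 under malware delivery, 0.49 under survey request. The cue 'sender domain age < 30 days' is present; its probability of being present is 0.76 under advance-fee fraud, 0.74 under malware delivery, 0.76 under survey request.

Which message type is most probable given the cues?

survey request

By Bayes' rule with conditional independence, the unnormalized weight for each hypothesis is prior × ∏ likelihoods (using 1 − P(present | H) for each absent cue):
  advance-fee fraud: 0.390 × 0.26 × (1 − 0.24) × 0.75 × 0.76 = 0.043926
  malware delivery: 0.219 × 0.85 × (1 − 0.82) × 0.47 × 0.74 = 0.011654
  survey request: 0.391 × 0.64 × (1 − 0.15) × 0.49 × 0.76 = 0.079211
Marginal likelihood of the evidence = 0.13479.
P(advance-fee fraud | evidence) ≈ 0.043926 / 0.13479 ≈ 0.326
P(malware delivery | evidence) ≈ 0.011654 / 0.13479 ≈ 0.086
P(survey request | evidence) ≈ 0.079211 / 0.13479 ≈ 0.588
The largest is 0.588, so survey request is most probable.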